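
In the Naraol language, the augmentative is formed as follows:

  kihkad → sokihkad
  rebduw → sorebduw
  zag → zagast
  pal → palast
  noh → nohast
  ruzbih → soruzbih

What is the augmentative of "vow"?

"vow" has 1 vowel. The stems with 1 vowel (pal → palast, zag → zagast, noh → nohast) add -ast.
The other pattern: stems with 2 vowels add the prefix so-.
So vow → vowast.

vowast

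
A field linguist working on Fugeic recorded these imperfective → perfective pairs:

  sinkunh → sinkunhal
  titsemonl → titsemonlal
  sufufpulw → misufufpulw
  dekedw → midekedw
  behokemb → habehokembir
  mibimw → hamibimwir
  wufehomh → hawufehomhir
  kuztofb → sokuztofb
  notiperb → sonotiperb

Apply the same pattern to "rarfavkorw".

sorarfavkorw

sufufpulw and mibimw both end in -w yet inflect differently (misufufpulw, hamibimwir), so the final letter is not what conditions the rule; the second-to-last letter is.
"rarfavkorw" has second-to-last letter 'r'. The one such stem in the data (notiperb → sonotiperb) adds the prefix so-, so the same rule applies.
So rarfavkorw → sorarfavkorw.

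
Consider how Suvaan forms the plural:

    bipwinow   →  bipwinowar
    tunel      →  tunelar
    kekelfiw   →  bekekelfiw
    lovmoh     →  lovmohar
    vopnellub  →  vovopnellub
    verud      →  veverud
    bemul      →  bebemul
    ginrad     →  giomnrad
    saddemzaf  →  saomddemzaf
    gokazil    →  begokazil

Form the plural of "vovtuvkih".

bevovtuvkih

verud and ginrad both end in -d yet inflect differently (veverud, giomnrad), so the final letter is not what conditions the rule; the last vowel is.
"vovtuvkih" has last vowel 'i'. The stems whose last vowel is 'i' (gokazil → begokazil, kekelfiw → bekekelfiw) add the prefix be-.
So vovtuvkih → bevovtuvkih.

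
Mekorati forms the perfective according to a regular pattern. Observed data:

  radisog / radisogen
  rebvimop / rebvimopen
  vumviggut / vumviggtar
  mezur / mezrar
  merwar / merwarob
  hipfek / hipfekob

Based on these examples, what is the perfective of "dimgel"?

"dimgel" has last vowel 'e'. The one such stem in the data (hipfek → hipfekob) adds -ob, so the same rule applies.
The other patterns: stems whose last vowel is 'o' add -en; stems whose last vowel is 'u' delete the last vowel and add -ar.
So dimgel → dimgelob.

dimgelob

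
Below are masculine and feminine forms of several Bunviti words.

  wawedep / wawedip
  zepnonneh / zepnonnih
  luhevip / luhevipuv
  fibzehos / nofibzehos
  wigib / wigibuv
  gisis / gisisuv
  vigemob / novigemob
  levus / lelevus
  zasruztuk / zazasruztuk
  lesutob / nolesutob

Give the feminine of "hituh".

hihituh

levus and fibzehos both end in -s yet inflect differently (lelevus, nofibzehos), so the final letter is not what conditions the rule; the last vowel is.
"hituh" has last vowel 'u'. The stems whose last vowel is 'u' (zasruztuk → zazasruztuk, levus → lelevus) repeat the first consonant+vowel as a prefix.
So hituh → hihituh.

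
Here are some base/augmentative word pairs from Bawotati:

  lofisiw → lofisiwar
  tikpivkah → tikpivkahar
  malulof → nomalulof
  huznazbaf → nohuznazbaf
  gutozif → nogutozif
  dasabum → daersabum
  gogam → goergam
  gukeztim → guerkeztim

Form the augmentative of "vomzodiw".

vomzodiwar

tikpivkah and huznazbaf both have last vowel 'a' yet inflect differently (tikpivkahar, nohuznazbaf), so the last vowel is not what conditions the rule; the final letter is.
"vomzodiw" ends in -w. The one such stem in the data (lofisiw → lofisiwar) adds -ar, so the same rule applies.
The other patterns: stems ending in -f add the prefix no-; stems ending in -m insert -er- after the first vowel.
So vomzodiw → vomzodiwar.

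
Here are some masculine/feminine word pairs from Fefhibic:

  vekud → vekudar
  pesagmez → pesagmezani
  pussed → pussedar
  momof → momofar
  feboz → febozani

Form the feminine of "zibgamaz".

zibgamazani

pesagmez and pussed both have last vowel 'e' yet inflect differently (pesagmezani, pussedar), so the last vowel is not what conditions the rule; the final letter is.
"zibgamaz" ends in -z. The stems ending in -z (pesagmez → pesagmezani, feboz → febozani) add -ani.
So zibgamaz → zibgamazani.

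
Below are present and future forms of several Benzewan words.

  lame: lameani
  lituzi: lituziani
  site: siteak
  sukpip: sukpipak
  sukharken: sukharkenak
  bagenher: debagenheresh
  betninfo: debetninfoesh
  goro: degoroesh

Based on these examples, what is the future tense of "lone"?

loneani

"lone" begins with l-. The stems beginning with l- (lame → lameani, lituzi → lituziani) add -ani.
The other patterns: stems beginning with s- add -ak; stems beginning with b- or g- add de- … -esh around the stem.
So lone → loneani.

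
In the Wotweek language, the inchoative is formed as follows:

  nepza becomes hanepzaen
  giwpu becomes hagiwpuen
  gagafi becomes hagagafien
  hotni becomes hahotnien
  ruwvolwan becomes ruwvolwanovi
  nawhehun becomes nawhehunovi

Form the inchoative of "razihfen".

razihfenovi

"razihfen" ends in a consonant. The stems ending in a consonant (ruwvolwan → ruwvolwanovi, nawhehun → nawhehunovi) add -ovi.
So razihfen → razihfenovi.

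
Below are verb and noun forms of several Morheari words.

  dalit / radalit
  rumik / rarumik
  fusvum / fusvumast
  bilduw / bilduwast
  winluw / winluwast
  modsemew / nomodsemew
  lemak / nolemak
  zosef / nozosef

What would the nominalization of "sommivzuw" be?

"sommivzuw" has last vowel 'u'. The stems whose last vowel is 'u' (fusvum → fusvumast, bilduw → bilduwast, winluw → winluwast) add -ast.
The other patterns: stems whose last vowel is 'i' add the prefix ra-; stems whose last vowel is 'a' or 'e' add the prefix no-.
So sommivzuw → sommivzuwast.

sommivzuwast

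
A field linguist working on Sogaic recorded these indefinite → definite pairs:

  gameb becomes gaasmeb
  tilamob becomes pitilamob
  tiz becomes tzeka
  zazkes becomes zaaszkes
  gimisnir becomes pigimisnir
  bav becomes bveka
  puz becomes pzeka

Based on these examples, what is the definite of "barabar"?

pibarabar

gameb and tilamob both end in -b yet inflect differently (gaasmeb, pitilamob), so the final letter is not what conditions the rule; the number of vowels is.
"barabar" has 3 vowels. The stems with 3 vowels (tilamob → pitilamob, gimisnir → pigimisnir) add the prefix pi-.
The other patterns: stems with 1 vowel delete the last vowel and add -eka; stems with 2 vowels insert -as- after the first vowel.
So barabar → pibarabar.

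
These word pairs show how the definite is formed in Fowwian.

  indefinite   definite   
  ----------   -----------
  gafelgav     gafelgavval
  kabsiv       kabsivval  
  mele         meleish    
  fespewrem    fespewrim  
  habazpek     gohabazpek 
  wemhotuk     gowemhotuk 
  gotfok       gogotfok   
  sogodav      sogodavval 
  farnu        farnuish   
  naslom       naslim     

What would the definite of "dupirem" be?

dupirim

habazpek and fespewrem both have last vowel 'e' yet inflect differently (gohabazpek, fespewrim), so the last vowel is not what conditions the rule; the final letter is.
"dupirem" ends in -m. The stems ending in -m (fespewrem → fespewrim, naslom → naslim) change the last vowel to 'i'.
So dupirem → dupirim.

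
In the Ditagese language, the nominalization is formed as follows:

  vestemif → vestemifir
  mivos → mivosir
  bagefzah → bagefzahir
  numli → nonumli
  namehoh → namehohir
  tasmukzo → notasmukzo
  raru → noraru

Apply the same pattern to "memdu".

nomemdu

vestemif and numli both have last vowel 'i' yet inflect differently (vestemifir, nonumli), so the last vowel is not what conditions the rule; whether the stem ends in a vowel or a consonant is.
"memdu" ends in a vowel. The stems ending in a vowel (numli → nonumli, raru → noraru, tasmukzo → notasmukzo) add the prefix no-.
The other pattern: stems ending in a consonant add -ir.
So memdu → nomemdu.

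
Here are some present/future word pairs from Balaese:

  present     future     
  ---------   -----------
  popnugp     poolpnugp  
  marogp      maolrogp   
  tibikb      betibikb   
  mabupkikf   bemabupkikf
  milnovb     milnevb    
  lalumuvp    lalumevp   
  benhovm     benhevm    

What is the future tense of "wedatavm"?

wedatevm

tibikb and milnovb both end in -b yet inflect differently (betibikb, milnevb), so the final letter is not what conditions the rule; the second-to-last letter is.
"wedatavm" has second-to-last letter 'v'. The stems whose second-to-last letter is 'v' (milnovb → milnevb, lalumuvp → lalumevp, benhovm → benhevm) change the last vowel to 'e'.
The other patterns: stems whose second-to-last letter is 'g' insert -ol- after the first vowel; stems whose second-to-last letter is 'k' add the prefix be-.
So wedatavm → wedatevm.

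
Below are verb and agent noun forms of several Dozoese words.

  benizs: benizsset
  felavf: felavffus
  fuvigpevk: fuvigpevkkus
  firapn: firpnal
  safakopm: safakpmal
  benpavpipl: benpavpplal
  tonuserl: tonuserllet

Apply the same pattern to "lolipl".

lolplal

benpavpipl and tonuserl both end in -l yet inflect differently (benpavpplal, tonuserllet), so the final letter is not what conditions the rule; the second-to-last letter is.
"lolipl" has second-to-last letter 'p'. The stems whose second-to-last letter is 'p' (firapn → firpnal, benpavpipl → benpavpplal, safakopm → safakpmal) delete the last vowel and add -al.
So lolipl → lolplal.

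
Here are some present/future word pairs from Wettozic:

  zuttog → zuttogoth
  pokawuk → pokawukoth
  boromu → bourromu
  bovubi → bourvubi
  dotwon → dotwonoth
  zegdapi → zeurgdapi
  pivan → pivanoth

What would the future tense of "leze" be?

pokawuk and boromu both have last vowel 'u' yet inflect differently (pokawukoth, bourromu), so the last vowel is not what conditions the rule; whether the stem ends in a vowel or a consonant is.
"leze" ends in a vowel. The stems ending in a vowel (bovubi → bourvubi, zegdapi → zeurgdapi, boromu → bourromu) insert -ur- after the first vowel.
The other pattern: stems ending in a consonant add -oth.
So leze → leurze.

leurze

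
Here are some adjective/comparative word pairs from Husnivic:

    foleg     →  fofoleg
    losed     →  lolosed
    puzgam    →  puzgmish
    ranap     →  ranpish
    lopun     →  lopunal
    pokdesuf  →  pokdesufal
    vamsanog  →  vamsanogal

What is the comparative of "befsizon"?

befsizonal

foleg and vamsanog both end in -g yet inflect differently (fofoleg, vamsanogal), so the final letter is not what conditions the rule; the last vowel is.
"befsizon" has last vowel 'o'. The one such stem in the data (vamsanog → vamsanogal) adds -al, so the same rule applies.
So befsizon → befsizonal.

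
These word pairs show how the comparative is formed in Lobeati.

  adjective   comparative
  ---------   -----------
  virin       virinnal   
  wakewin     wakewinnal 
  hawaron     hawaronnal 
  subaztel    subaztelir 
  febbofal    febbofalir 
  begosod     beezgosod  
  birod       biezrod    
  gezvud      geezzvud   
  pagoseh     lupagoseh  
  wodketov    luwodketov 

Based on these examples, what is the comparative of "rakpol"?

hawaron and begosod both have last vowel 'o' yet inflect differently (hawaronnal, beezgosod), so the last vowel is not what conditions the rule; the final letter is.
"rakpol" ends in -l. The stems ending in -l (subaztel → subaztelir, febbofal → febbofalir) add -ir.
The other patterns: stems ending in -n double the final consonant and add -al; stems ending in -d insert -ez- after the first vowel; stems ending in -h or -v add the prefix lu-.
So rakpol → rakpolir.

rakpolir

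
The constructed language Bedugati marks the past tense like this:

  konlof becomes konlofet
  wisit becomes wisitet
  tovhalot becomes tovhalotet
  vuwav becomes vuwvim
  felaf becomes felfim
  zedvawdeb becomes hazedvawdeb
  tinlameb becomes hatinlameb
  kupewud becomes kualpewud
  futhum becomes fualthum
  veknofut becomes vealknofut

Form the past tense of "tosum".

toalsum

"tosum" has last vowel 'u'. The stems whose last vowel is 'u' (kupewud → kualpewud, futhum → fualthum, veknofut → vealknofut) insert -al- after the first vowel.
The other patterns: stems whose last vowel is 'i' or 'o' add -et; stems whose last vowel is 'a' delete the last vowel and add -im; stems whose last vowel is 'e' add the prefix ha-.
So tosum → toalsum.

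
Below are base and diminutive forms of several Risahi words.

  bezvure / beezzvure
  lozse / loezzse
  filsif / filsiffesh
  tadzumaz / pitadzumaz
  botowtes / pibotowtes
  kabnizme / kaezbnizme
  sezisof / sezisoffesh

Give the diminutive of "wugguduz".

piwugguduz

bezvure and botowtes both have last vowel 'e' yet inflect differently (beezzvure, pibotowtes), so the last vowel is not what conditions the rule; the final letter is.
"wugguduz" ends in -z. The one such stem in the data (tadzumaz → pitadzumaz) adds the prefix pi-, so the same rule applies.
The other patterns: stems ending in -e insert -ez- after the first vowel; stems ending in -f double the final consonant and add -esh.
So wugguduz → piwugguduz.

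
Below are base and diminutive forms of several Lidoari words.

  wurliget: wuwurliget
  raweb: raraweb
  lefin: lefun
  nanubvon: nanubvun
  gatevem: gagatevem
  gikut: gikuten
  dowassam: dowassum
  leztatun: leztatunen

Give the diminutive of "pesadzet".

pepesadzet

gikut and wurliget both end in -t yet inflect differently (gikuten, wuwurliget), so the final letter is not what conditions the rule; the last vowel is.
"pesadzet" has last vowel 'e'. The stems whose last vowel is 'e' (gatevem → gagatevem, wurliget → wuwurliget, raweb → raraweb) repeat the first consonant+vowel as a prefix.
So pesadzet → pepesadzet.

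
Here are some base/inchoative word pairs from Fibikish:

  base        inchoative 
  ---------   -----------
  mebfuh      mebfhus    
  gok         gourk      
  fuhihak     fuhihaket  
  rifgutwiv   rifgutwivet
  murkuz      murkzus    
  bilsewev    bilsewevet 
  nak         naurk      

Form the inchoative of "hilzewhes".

"hilzewhes" has 3 vowels. The stems with 3 vowels (fuhihak → fuhihaket, rifgutwiv → rifgutwivet, bilsewev → bilsewevet) add -et.
So hilzewhes → hilzewheset.

hilzewheset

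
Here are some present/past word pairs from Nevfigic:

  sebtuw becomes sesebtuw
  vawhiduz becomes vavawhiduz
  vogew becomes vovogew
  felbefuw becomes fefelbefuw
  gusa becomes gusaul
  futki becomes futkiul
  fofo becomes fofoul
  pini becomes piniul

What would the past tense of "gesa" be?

felbefuw and futki both begin with f- yet inflect differently (fefelbefuw, futkiul), so the first letter is not what conditions the rule; whether the stem ends in a vowel or a consonant is.
"gesa" ends in a vowel. The stems ending in a vowel (gusa → gusaul, futki → futkiul, fofo → fofoul) add -ul.
So gesa → gesaul.

gesaul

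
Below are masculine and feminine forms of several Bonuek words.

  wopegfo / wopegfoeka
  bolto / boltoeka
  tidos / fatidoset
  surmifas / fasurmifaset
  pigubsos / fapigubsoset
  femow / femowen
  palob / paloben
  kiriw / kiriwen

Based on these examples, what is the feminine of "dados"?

"dados" ends in -s. The stems ending in -s (tidos → fatidoset, surmifas → fasurmifaset, pigubsos → fapigubsoset) add fa- … -et around the stem.
The other patterns: stems ending in -o add -eka; stems ending in -b or -w add -en.
So dados → fadadoset.

fadadoset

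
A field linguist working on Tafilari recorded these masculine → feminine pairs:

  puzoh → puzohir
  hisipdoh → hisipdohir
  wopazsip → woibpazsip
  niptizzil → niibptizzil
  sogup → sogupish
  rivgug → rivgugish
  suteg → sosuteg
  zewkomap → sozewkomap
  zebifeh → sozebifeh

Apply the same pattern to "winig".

wopazsip and sogup both end in -p yet inflect differently (woibpazsip, sogupish), so the final letter is not what conditions the rule; the last vowel is.
"winig" has last vowel 'i'. The stems whose last vowel is 'i' (wopazsip → woibpazsip, niptizzil → niibptizzil) insert -ib- after the first vowel.
So winig → wiibnig.

wiibnig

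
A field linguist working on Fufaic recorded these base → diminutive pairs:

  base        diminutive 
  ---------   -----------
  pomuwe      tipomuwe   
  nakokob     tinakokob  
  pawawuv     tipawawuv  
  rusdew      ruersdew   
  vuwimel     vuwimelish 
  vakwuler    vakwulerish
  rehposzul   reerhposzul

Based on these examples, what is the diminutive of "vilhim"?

vilhimish

vuwimel and rehposzul both end in -l yet inflect differently (vuwimelish, reerhposzul), so the final letter is not what conditions the rule; the first letter is.
"vilhim" begins with v-. The stems beginning with v- (vuwimel → vuwimelish, vakwuler → vakwulerish) add -ish.
The other patterns: stems beginning with r- insert -er- after the first vowel; stems beginning with n- or p- add the prefix ti-.
So vilhim → vilhimish.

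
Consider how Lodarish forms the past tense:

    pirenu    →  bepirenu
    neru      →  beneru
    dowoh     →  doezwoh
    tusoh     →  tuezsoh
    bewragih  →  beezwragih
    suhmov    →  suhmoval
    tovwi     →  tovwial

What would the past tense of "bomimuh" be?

dowoh and suhmov both have last vowel 'o' yet inflect differently (doezwoh, suhmoval), so the last vowel is not what conditions the rule; the final letter is.
"bomimuh" ends in -h. The stems ending in -h (dowoh → doezwoh, tusoh → tuezsoh, bewragih → beezwragih) insert -ez- after the first vowel.
The other patterns: stems ending in -u add the prefix be-; stems ending in -i or -v add -al.
So bomimuh → boezmimuh.

boezmimuh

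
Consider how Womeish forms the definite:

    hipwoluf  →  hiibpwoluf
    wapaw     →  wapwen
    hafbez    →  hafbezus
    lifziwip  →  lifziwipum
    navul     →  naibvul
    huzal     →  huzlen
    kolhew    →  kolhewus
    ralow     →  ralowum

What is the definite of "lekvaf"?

lekvfen

huzal and navul both end in -l yet inflect differently (huzlen, naibvul), so the final letter is not what conditions the rule; the last vowel is.
"lekvaf" has last vowel 'a'. The stems whose last vowel is 'a' (huzal → huzlen, wapaw → wapwen) delete the last vowel and add -en.
The other patterns: stems whose last vowel is 'u' insert -ib- after the first vowel; stems whose last vowel is 'e' add -us; stems whose last vowel is 'i' or 'o' add -um.
So lekvaf → lekvfen.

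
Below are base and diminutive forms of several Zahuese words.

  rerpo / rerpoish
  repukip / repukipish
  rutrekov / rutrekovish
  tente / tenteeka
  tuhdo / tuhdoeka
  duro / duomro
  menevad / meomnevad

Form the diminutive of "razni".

rerpo and tuhdo both end in -o yet inflect differently (rerpoish, tuhdoeka), so the final letter is not what conditions the rule; the first letter is.
"razni" begins with r-. The stems beginning with r- (rerpo → rerpoish, repukip → repukipish, rutrekov → rutrekovish) add -ish.
The other patterns: stems beginning with t- add -eka; stems beginning with d- or m- insert -om- after the first vowel.
So razni → razniish.

razniish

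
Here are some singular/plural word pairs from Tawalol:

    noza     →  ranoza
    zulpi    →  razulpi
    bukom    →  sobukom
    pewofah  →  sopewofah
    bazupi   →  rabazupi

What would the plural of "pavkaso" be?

rapavkaso

noza and pewofah both have last vowel 'a' yet inflect differently (ranoza, sopewofah), so the last vowel is not what conditions the rule; whether the stem ends in a vowel or a consonant is.
"pavkaso" ends in a vowel. The stems ending in a vowel (zulpi → razulpi, noza → ranoza, bazupi → rabazupi) add the prefix ra-.
The other pattern: stems ending in a consonant add the prefix so-.
So pavkaso → rapavkaso.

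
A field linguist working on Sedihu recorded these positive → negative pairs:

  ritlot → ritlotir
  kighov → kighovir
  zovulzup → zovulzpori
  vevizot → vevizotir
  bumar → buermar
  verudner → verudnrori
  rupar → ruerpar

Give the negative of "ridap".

rierdap

"ridap" has last vowel 'a'. The stems whose last vowel is 'a' (bumar → buermar, rupar → ruerpar) insert -er- after the first vowel.
So ridap → rierdap.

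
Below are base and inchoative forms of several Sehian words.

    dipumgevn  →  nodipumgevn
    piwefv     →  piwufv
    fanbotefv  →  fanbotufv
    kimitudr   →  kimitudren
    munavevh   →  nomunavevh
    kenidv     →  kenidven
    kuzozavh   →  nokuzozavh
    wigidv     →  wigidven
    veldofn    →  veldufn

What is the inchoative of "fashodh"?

kenidv and piwefv both end in -v yet inflect differently (kenidven, piwufv), so the final letter is not what conditions the rule; the second-to-last letter is.
"fashodh" has second-to-last letter 'd'. The stems whose second-to-last letter is 'd' (kenidv → kenidven, wigidv → wigidven, kimitudr → kimitudren) add -en.
The other patterns: stems whose second-to-last letter is 'f' change the last vowel to 'u'; stems whose second-to-last letter is 'v' add the prefix no-.
So fashodh → fashodhen.

fashodhen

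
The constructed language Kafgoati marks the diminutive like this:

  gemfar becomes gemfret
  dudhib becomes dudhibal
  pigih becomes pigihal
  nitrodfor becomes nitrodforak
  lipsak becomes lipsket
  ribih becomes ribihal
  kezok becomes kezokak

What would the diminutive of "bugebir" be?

bugebiral

"bugebir" has last vowel 'i'. The stems whose last vowel is 'i' (dudhib → dudhibal, pigih → pigihal, ribih → ribihal) add -al.
So bugebir → bugebiral.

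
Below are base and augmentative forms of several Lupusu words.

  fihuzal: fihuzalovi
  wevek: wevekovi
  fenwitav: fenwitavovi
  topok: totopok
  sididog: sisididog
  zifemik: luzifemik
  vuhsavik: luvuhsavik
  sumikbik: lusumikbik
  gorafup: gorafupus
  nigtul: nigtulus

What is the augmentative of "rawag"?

rawagovi

wevek and topok both end in -k yet inflect differently (wevekovi, totopok), so the final letter is not what conditions the rule; the last vowel is.
"rawag" has last vowel 'a'. The stems whose last vowel is 'a' (fihuzal → fihuzalovi, fenwitav → fenwitavovi) add -ovi.
So rawag → rawagovi.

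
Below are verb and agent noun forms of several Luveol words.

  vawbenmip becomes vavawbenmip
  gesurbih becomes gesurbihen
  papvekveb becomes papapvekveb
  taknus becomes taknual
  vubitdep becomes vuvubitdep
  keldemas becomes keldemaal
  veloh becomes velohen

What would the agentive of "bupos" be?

gesurbih and vawbenmip both have last vowel 'i' yet inflect differently (gesurbihen, vavawbenmip), so the last vowel is not what conditions the rule; the final letter is.
"bupos" ends in -s. The stems ending in -s (taknus → taknual, keldemas → keldemaal) drop the final letter and add -al.
So bupos → bupoal.

bupoal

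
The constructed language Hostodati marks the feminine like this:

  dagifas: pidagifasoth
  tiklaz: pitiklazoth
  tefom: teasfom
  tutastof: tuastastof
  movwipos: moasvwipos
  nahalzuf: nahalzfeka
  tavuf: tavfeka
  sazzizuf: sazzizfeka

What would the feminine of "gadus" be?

gadseka

"gadus" has last vowel 'u'. The stems whose last vowel is 'u' (nahalzuf → nahalzfeka, tavuf → tavfeka, sazzizuf → sazzizfeka) delete the last vowel and add -eka.
The other patterns: stems whose last vowel is 'a' add pi- … -oth around the stem; stems whose last vowel is 'o' insert -as- after the first vowel.
So gadus → gadseka.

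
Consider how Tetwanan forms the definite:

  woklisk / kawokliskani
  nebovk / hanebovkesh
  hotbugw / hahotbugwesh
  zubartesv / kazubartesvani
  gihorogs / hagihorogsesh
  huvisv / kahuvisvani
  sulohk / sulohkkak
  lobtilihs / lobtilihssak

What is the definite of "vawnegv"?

woklisk and sulohk both end in -k yet inflect differently (kawokliskani, sulohkkak), so the final letter is not what conditions the rule; the second-to-last letter is.
"vawnegv" has second-to-last letter 'g'. The stems whose second-to-last letter is 'g' (gihorogs → hagihorogsesh, hotbugw → hahotbugwesh) add ha- … -esh around the stem.
The other patterns: stems whose second-to-last letter is 's' add ka- … -ani around the stem; stems whose second-to-last letter is 'h' double the final consonant and add -ak.
So vawnegv → havawnegvesh.

havawnegvesh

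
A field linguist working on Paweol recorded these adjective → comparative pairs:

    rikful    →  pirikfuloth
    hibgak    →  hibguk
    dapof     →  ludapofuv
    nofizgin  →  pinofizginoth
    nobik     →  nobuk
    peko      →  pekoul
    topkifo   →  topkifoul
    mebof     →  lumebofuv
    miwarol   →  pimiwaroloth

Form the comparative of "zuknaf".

luzuknafuv

"zuknaf" ends in -f. The stems ending in -f (mebof → lumebofuv, dapof → ludapofuv) add lu- … -uv around the stem.
So zuknaf → luzuknafuv.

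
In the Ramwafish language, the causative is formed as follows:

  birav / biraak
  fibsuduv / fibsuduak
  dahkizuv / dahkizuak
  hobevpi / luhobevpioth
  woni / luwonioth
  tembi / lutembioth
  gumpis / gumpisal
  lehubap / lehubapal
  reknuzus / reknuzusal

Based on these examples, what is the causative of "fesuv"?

hobevpi and gumpis both have last vowel 'i' yet inflect differently (luhobevpioth, gumpisal), so the last vowel is not what conditions the rule; the final letter is.
"fesuv" ends in -v. The stems ending in -v (birav → biraak, fibsuduv → fibsuduak, dahkizuv → dahkizuak) drop the final letter and add -ak.
The other patterns: stems ending in -i add lu- … -oth around the stem; stems ending in -p or -s add -al.
So fesuv → fesuak.

fesuak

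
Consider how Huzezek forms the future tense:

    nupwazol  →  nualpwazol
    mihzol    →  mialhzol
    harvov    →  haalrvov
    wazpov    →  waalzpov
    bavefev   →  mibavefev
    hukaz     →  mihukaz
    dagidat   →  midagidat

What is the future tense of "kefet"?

mikefet

harvov and bavefev both end in -v yet inflect differently (haalrvov, mibavefev), so the final letter is not what conditions the rule; the last vowel is.
"kefet" has last vowel 'e'. The one such stem in the data (bavefev → mibavefev) adds the prefix mi-, so the same rule applies.
The other pattern: stems whose last vowel is 'o' insert -al- after the first vowel.
So kefet → mikefet.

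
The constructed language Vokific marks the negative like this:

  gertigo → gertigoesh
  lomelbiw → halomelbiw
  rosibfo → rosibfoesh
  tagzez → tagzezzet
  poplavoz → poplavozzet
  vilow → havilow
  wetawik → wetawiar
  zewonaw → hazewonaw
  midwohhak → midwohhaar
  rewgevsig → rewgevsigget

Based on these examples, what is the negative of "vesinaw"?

"vesinaw" ends in -w. The stems ending in -w (lomelbiw → halomelbiw, vilow → havilow, zewonaw → hazewonaw) add the prefix ha-.
So vesinaw → havesinaw.

havesinaw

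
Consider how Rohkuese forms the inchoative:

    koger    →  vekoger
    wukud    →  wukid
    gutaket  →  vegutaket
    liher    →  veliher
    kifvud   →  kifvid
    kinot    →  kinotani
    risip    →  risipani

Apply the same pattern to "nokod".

"nokod" has last vowel 'o'. The one such stem in the data (kinot → kinotani) adds -ani, so the same rule applies.
So nokod → nokodani.

nokodani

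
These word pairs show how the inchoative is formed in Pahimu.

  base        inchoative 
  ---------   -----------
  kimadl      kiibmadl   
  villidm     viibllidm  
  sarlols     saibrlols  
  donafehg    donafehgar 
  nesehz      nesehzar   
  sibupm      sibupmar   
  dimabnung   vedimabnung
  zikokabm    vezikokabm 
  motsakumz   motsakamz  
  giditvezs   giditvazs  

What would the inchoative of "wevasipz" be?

villidm and sibupm both end in -m yet inflect differently (viibllidm, sibupmar), so the final letter is not what conditions the rule; the second-to-last letter is.
"wevasipz" has second-to-last letter 'p'. The one such stem in the data (sibupm → sibupmar) adds -ar, so the same rule applies.
The other patterns: stems whose second-to-last letter is 'd' or 'l' insert -ib- after the first vowel; stems whose second-to-last letter is 'b' or 'n' add the prefix ve-; stems whose second-to-last letter is 'm' or 'z' change the last vowel to 'a'.
So wevasipz → wevasipzar.

wevasipzar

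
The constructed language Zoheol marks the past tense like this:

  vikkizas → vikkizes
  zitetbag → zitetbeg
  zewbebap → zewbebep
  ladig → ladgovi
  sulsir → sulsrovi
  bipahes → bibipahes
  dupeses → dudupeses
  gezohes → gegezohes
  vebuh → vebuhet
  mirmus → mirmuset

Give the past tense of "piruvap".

"piruvap" has last vowel 'a'. The stems whose last vowel is 'a' (vikkizas → vikkizes, zitetbag → zitetbeg, zewbebap → zewbebep) change the last vowel to 'e'.
The other patterns: stems whose last vowel is 'i' delete the last vowel and add -ovi; stems whose last vowel is 'e' repeat the first consonant+vowel as a prefix; stems whose last vowel is 'u' add -et.
So piruvap → piruvep.

piruvep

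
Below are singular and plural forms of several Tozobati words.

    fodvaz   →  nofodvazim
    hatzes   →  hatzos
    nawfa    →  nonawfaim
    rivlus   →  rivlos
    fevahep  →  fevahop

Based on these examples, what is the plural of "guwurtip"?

guwurtop

fevahep and fodvaz both begin with f- yet inflect differently (fevahop, nofodvazim), so the first letter is not what conditions the rule; the final letter is.
"guwurtip" ends in -p. The one such stem in the data (fevahep → fevahop) changes the last vowel to 'o' (as do hatzes, rivlus), so the same rule applies.
The other pattern: stems ending in -a or -z add no- … -im around the stem.
So guwurtip → guwurtop.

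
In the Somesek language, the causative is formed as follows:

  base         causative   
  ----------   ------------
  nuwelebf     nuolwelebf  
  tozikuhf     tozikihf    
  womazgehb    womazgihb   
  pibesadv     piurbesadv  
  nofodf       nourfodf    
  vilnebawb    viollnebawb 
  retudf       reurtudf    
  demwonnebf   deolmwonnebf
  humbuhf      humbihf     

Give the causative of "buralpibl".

buolralpibl

nofodf and tozikuhf both end in -f yet inflect differently (nourfodf, tozikihf), so the final letter is not what conditions the rule; the second-to-last letter is.
"buralpibl" has second-to-last letter 'b'. The stems whose second-to-last letter is 'b' (demwonnebf → deolmwonnebf, nuwelebf → nuolwelebf) insert -ol- after the first vowel.
The other patterns: stems whose second-to-last letter is 'd' insert -ur- after the first vowel; stems whose second-to-last letter is 'h' change the last vowel to 'i'.
So buralpibl → buolralpibl.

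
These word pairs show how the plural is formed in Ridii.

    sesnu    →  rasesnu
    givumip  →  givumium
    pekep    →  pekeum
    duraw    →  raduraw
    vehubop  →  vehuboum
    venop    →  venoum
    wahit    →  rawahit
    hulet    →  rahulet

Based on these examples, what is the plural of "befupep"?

befupeum

givumip and wahit both have last vowel 'i' yet inflect differently (givumium, rawahit), so the last vowel is not what conditions the rule; the final letter is.
"befupep" ends in -p. The stems ending in -p (pekep → pekeum, givumip → givumium, venop → venoum) drop the final letter and add -um.
The other pattern: stems ending in -t, -u or -w add the prefix ra-.
So befupep → befupeum.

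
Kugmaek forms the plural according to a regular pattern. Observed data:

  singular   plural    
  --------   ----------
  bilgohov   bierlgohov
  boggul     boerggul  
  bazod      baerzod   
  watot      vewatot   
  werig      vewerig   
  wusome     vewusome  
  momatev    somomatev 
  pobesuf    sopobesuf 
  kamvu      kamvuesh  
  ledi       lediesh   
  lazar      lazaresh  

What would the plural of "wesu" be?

vewesu

"wesu" begins with w-. The stems beginning with w- (watot → vewatot, werig → vewerig, wusome → vewusome) add the prefix ve-.
So wesu → vewesu.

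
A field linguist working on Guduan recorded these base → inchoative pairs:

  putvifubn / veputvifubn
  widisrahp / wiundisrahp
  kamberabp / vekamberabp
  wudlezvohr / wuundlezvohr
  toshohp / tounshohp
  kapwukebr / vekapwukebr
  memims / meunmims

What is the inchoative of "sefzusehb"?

seunfzusehb

"sefzusehb" has second-to-last letter 'h'. The stems whose second-to-last letter is 'h' (wudlezvohr → wuundlezvohr, toshohp → tounshohp, widisrahp → wiundisrahp) insert -un- after the first vowel.
The other pattern: stems whose second-to-last letter is 'b' add the prefix ve-.
So sefzusehb → seunfzusehb.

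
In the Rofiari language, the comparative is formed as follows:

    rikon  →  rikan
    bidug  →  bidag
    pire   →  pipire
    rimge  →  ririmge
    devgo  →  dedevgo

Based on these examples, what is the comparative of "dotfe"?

devgo and rikon both have last vowel 'o' yet inflect differently (dedevgo, rikan), so the last vowel is not what conditions the rule; whether the stem ends in a vowel or a consonant is.
"dotfe" ends in a vowel. The stems ending in a vowel (rimge → ririmge, pire → pipire, devgo → dedevgo) repeat the first consonant+vowel as a prefix.
So dotfe → dodotfe.

dodotfe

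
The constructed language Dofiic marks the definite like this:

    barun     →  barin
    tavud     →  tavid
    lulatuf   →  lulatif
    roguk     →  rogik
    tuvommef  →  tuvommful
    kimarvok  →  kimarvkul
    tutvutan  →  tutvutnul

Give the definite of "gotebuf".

gotebif

lulatuf and tuvommef both end in -f yet inflect differently (lulatif, tuvommful), so the final letter is not what conditions the rule; the last vowel is.
"gotebuf" has last vowel 'u'. The stems whose last vowel is 'u' (barun → barin, tavud → tavid, lulatuf → lulatif) change the last vowel to 'i'.
So gotebuf → gotebif.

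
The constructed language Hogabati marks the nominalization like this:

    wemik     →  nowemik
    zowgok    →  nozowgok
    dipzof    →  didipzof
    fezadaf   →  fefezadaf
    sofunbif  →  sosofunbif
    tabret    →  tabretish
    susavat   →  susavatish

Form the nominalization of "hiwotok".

nohiwotok

"hiwotok" ends in -k. The stems ending in -k (wemik → nowemik, zowgok → nozowgok) add the prefix no-.
The other patterns: stems ending in -f repeat the first consonant+vowel as a prefix; stems ending in -t add -ish.
So hiwotok → nohiwotok.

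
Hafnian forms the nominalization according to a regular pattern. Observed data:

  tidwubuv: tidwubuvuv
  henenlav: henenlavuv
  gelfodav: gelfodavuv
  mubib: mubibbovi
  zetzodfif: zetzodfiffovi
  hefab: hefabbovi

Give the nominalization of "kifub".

kifubbovi

henenlav and hefab both have last vowel 'a' yet inflect differently (henenlavuv, hefabbovi), so the last vowel is not what conditions the rule; the final letter is.
"kifub" ends in -b. The stems ending in -b (mubib → mubibbovi, hefab → hefabbovi) double the final consonant and add -ovi.
The other pattern: stems ending in -v add -uv.
So kifub → kifubbovi.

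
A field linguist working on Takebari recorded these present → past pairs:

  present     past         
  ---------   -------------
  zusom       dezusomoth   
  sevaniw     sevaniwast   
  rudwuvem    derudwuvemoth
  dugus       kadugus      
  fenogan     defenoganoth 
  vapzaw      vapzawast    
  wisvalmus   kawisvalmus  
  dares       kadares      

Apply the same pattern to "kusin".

vapzaw and fenogan both have last vowel 'a' yet inflect differently (vapzawast, defenoganoth), so the last vowel is not what conditions the rule; the final letter is.
"kusin" ends in -n. The one such stem in the data (fenogan → defenoganoth) adds de- … -oth around the stem, so the same rule applies.
The other patterns: stems ending in -w add -ast; stems ending in -s add the prefix ka-.
So kusin → dekusinoth.

dekusinoth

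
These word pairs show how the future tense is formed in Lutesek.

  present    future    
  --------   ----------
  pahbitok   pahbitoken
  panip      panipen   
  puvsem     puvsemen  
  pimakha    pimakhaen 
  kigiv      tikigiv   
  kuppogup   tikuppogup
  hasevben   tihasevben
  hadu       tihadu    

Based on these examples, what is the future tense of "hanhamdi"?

tihanhamdi

panip and kuppogup both end in -p yet inflect differently (panipen, tikuppogup), so the final letter is not what conditions the rule; the first letter is.
"hanhamdi" begins with h-. The stems beginning with h- (hasevben → tihasevben, hadu → tihadu) add the prefix ti-.
So hanhamdi → tihanhamdi.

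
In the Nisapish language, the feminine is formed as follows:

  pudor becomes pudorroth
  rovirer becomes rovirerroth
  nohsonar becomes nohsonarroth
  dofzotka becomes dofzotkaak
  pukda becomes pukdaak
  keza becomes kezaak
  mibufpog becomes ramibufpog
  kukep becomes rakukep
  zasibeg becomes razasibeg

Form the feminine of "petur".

"petur" ends in -r. The stems ending in -r (pudor → pudorroth, rovirer → rovirerroth, nohsonar → nohsonarroth) double the final consonant and add -oth.
The other patterns: stems ending in -a add -ak; stems ending in -g or -p add the prefix ra-.
So petur → peturroth.

peturroth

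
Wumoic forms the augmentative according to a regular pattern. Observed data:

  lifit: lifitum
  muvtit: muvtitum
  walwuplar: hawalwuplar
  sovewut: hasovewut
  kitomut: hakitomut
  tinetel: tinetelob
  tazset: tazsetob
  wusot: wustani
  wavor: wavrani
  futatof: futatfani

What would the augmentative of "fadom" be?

lifit and sovewut both end in -t yet inflect differently (lifitum, hasovewut), so the final letter is not what conditions the rule; the last vowel is.
"fadom" has last vowel 'o'. The stems whose last vowel is 'o' (wusot → wustani, wavor → wavrani, futatof → futatfani) delete the last vowel and add -ani.
So fadom → fadmani.

fadmani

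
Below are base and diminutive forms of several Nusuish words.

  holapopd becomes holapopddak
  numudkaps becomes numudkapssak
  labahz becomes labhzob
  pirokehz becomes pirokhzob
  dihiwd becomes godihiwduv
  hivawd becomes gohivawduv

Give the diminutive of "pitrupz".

pitrupzzak

holapopd and dihiwd both end in -d yet inflect differently (holapopddak, godihiwduv), so the final letter is not what conditions the rule; the second-to-last letter is.
"pitrupz" has second-to-last letter 'p'. The stems whose second-to-last letter is 'p' (holapopd → holapopddak, numudkaps → numudkapssak) double the final consonant and add -ak.
The other patterns: stems whose second-to-last letter is 'h' delete the last vowel and add -ob; stems whose second-to-last letter is 'w' add go- … -uv around the stem.
So pitrupz → pitrupzzak.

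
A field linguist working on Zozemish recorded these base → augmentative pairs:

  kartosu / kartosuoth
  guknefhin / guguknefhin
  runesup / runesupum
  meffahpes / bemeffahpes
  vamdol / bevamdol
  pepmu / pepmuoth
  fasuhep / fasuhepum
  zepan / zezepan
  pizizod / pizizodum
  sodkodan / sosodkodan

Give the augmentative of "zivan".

zizivan

kartosu and runesup both have last vowel 'u' yet inflect differently (kartosuoth, runesupum), so the last vowel is not what conditions the rule; the final letter is.
"zivan" ends in -n. The stems ending in -n (guknefhin → guguknefhin, sodkodan → sosodkodan, zepan → zezepan) repeat the first consonant+vowel as a prefix.
So zivan → zizivan.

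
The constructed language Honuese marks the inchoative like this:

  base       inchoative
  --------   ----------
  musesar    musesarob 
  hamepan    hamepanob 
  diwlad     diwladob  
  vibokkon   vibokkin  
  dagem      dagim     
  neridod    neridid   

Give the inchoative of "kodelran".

kodelranob

"kodelran" has last vowel 'a'. The stems whose last vowel is 'a' (musesar → musesarob, hamepan → hamepanob, diwlad → diwladob) add -ob.
The other pattern: stems whose last vowel is 'e' or 'o' change the last vowel to 'i'.
So kodelran → kodelranob.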